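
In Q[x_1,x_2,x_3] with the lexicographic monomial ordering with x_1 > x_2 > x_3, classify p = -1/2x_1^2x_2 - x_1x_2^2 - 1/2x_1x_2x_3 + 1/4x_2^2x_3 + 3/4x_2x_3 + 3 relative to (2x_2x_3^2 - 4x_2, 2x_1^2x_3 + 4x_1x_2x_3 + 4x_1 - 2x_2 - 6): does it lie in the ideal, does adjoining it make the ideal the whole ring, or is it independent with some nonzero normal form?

Adjoining -1/2x_1^2x_2 - x_1x_2^2 - 1/2x_1x_2x_3 + 1/4x_2^2x_3 + 3/4x_2x_3 + 3 makes the ideal the whole ring: the system is inconsistent.

First compute the reduced Gröbner basis of I by Buchberger's algorithm.
f_1 = 2x_2x_3^2 - 4x_2, LT = x_2x_3^2.
f_2 = 2x_1^2x_3 + 4x_1x_2x_3 + 4x_1 - 2x_2 - 6, LT = x_1^2x_3.

S(f_1,f_2): lcm = x_1^2x_2x_3^2. S = -2x_1^2x_2 - 2x_1x_2^2x_3^2 - 2x_1x_2x_3 + x_2^2x_3 + 3x_2x_3.
  leading term x_1^2x_2: no divisor's leading term divides it; move -2x_1^2x_2 to the remainder.
  leading term x_1x_2^2x_3^2: subtract (-x_1x_2)·f_1 from -2x_1x_2^2x_3^2 - 2x_1x_2x_3 + x_2^2x_3 + 3x_2x_3 → -4x_1x_2^2 - 2x_1x_2x_3 + x_2^2x_3 + 3x_2x_3
  leading term x_1x_2^2: no divisor's leading term divides it; move -4x_1x_2^2 to the remainder.
  leading term x_1x_2x_3: no divisor's leading term divides it; move -2x_1x_2x_3 to the remainder.
  leading term x_2^2x_3: no divisor's leading term divides it; move x_2^2x_3 to the remainder.
  leading term x_2x_3: no divisor's leading term divides it; move 3x_2x_3 to the remainder.
  remainder -2x_1^2x_2 - 4x_1x_2^2 - 2x_1x_2x_3 + x_2^2x_3 + 3x_2x_3 ≠ 0; add h_3 = -2x_1^2x_2 - 4x_1x_2^2 - 2x_1x_2x_3 + x_2^2x_3 + 3x_2x_3 to the basis.

The other S-polynomials (S(f_1,h_3), S(f_2,h_3)) all reduce to 0 modulo the current basis, so we have a Gröbner basis.
Inter-reduce: drop elements whose leading term is divisible by another's, tail-reduce, and make monic.
Reduced Gröbner basis: {x_1^2x_2 + 2x_1x_2^2 + x_1x_2x_3 - 1/2x_2^2x_3 - 3/2x_2x_3, x_1^2x_3 + 2x_1x_2x_3 + 2x_1 - x_2 - 3, x_2x_3^2 - 2x_2}.
Label its elements g_1 = x_1^2x_2 + 2x_1x_2^2 + x_1x_2x_3 - 1/2x_2^2x_3 - 3/2x_2x_3, g_2 = x_1^2x_3 + 2x_1x_2x_3 + 2x_1 - x_2 - 3, g_3 = x_2x_3^2 - 2x_2.

Reduce p = -1/2x_1^2x_2 - x_1x_2^2 - 1/2x_1x_2x_3 + 1/4x_2^2x_3 + 3/4x_2x_3 + 3 modulo G:
  leading term x_1^2x_2: subtract (-1/2)·g_1 from -1/2x_1^2x_2 - x_1x_2^2 - 1/2x_1x_2x_3 + 1/4x_2^2x_3 + 3/4x_2x_3 + 3 → 3
  leading term 1: no divisor's leading term divides it; move 3 to the remainder.
  normal form = 3.
The normal form is nonzero, so p ∉ I. Since p minus its normal form lies in I, I + (p) = I + (r) where r = 3; decide whether this ideal is the whole ring.
Here r = 3 is a nonzero constant, hence a unit: 1 ∈ I + (p), the Gröbner basis of I + (p) is {1}, and the enlarged system has no common solution — adjoining p is inconsistent.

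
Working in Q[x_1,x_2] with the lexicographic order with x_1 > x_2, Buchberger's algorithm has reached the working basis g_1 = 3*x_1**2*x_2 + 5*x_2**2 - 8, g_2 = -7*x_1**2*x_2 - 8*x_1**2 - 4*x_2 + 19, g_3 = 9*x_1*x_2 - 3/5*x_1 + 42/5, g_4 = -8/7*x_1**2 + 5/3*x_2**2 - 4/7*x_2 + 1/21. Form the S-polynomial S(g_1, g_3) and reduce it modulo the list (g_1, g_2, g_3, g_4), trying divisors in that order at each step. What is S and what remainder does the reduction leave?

lcm(LM(g_1), LM(g_3)) = x_1**2*x_2.
S = (lcm/LT(g_1))·g_1 − (lcm/LT(g_3))·g_3 = 1/15*x_1**2 - 14/15*x_1 + 5/3*x_2**2 - 8/3.
Reduce S modulo (g_1, g_2, g_3, g_4) in that order:
  leading term x_1**2: subtract (-7/120)·g_4 from 1/15*x_1**2 - 14/15*x_1 + 5/3*x_2**2 - 8/3 → -14/15*x_1 + 127/72*x_2**2 - 1/30*x_2 - 959/360
  leading term x_1: no divisor's leading term divides it; move -14/15*x_1 to the remainder.
  leading term x_2**2: no divisor's leading term divides it; move 127/72*x_2**2 to the remainder.
  leading term x_2: no divisor's leading term divides it; move -1/30*x_2 to the remainder.
  leading term 1: no divisor's leading term divides it; move -959/360 to the remainder.
The remainder -14/15*x_1 + 127/72*x_2**2 - 1/30*x_2 - 959/360 is nonzero, so it would be added as the next basis element.

S(g_1, g_3) = 1/15*x_1**2 - 14/15*x_1 + 5/3*x_2**2 - 8/3; remainder on division = -14/15*x_1 + 127/72*x_2**2 - 1/30*x_2 - 959/360.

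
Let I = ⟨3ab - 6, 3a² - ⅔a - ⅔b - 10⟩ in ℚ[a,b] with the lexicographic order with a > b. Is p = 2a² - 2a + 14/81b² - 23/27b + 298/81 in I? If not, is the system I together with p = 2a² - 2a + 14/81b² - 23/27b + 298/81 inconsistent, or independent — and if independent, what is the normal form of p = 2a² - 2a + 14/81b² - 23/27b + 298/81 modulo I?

Adjoining 2a² - 2a + 14/81b² - 23/27b + 298/81 makes the ideal the whole ring: the system is inconsistent.

First compute the reduced Gröbner basis of I by Buchberger's algorithm.
f_1 = 3ab - 6, LT = ab.
f_2 = 3a² - ⅔a - ⅔b - 10, LT = a².

S(f_1,f_2): lcm = a²b. S = 2/9ab - 2a + 2/9b² + 10/3b.
  reduce S modulo (f_1, f_2):
  remainder -2a + 2/9b² + 10/3b + 4/9 ≠ 0; add h_3 = -2a + 2/9b² + 10/3b + 4/9 to the basis.

S(f_1,h_3): lcm = ab. S = 1/9b³ + 5/3b² + 2/9b - 2.
  reduce S modulo (f_1, f_2, h_3):
  remainder 1/9b³ + 5/3b² + 2/9b - 2 ≠ 0; add h_4 = 1/9b³ + 5/3b² + 2/9b - 2 to the basis.

The other S-polynomials (S(f_2,h_3), S(f_1,h_4), S(f_2,h_4), S(h_3,h_4)) all reduce to 0 modulo the current basis, so we have a Gröbner basis.
Inter-reduce: drop elements whose leading term is divisible by another's, tail-reduce, and make monic.
Reduced Gröbner basis: {a - 1/9b² - 5/3b - 2/9, b³ + 15b² + 2b - 18}.
Label its elements g_1 = a - 1/9b² - 5/3b - 2/9, g_2 = b³ + 15b² + 2b - 18.

Reduce p = 2a² - 2a + 14/81b² - 23/27b + 298/81 modulo G:
  leading term a²: subtract (2a)·g_1 from 2a² - 2a + 14/81b² - 23/27b + 298/81 → 2/9ab² + 10/3ab - 14/9a + 14/81b² - 23/27b + 298/81
  leading term ab²: subtract (2/9b²)·g_1 from 2/9ab² + 10/3ab - 14/9a + 14/81b² - 23/27b + 298/81 → 10/3ab - 14/9a + 2/81b⁴ + 10/27b³ + 2/9b² - 23/27b + 298/81
  leading term ab: subtract (10/3b)·g_1 from 10/3ab - 14/9a + 2/81b⁴ + 10/27b³ + 2/9b² - 23/27b + 298/81 → -14/9a + 2/81b⁴ + 20/27b³ + 52/9b² - 1/9b + 298/81
  leading term a: subtract (-14/9)·g_1 from -14/9a + 2/81b⁴ + 20/27b³ + 52/9b² - 1/9b + 298/81 → 2/81b⁴ + 20/27b³ + 454/81b² - 73/27b + 10/3
  leading term b⁴: subtract (2/81b)·g_2 from 2/81b⁴ + 20/27b³ + 454/81b² - 73/27b + 10/3 → 10/27b³ + 50/9b² - 61/27b + 10/3
  leading term b³: subtract (10/27)·g_2 from 10/27b³ + 50/9b² - 61/27b + 10/3 → -3b + 10
  leading term b: no divisor's leading term divides it; move -3b to the remainder.
  leading term 1: no divisor's leading term divides it; move 10 to the remainder.
  normal form = -3b + 10.
The normal form is nonzero, so p ∉ I. Since p minus its normal form lies in I, I + (p) = I + (r) where r = -3b + 10; decide whether this ideal is the whole ring.
Run Buchberger on G together with r (pairs among the g_i already reduce to 0 since G is a Gröbner basis):
g_1 = a - 1/9b² - 5/3b - 2/9, LT = a.
g_2 = b³ + 15b² + 2b - 18, LT = b³.
r = -3b + 10, LT = b.

S(g_2,r): lcm = b³. S = 55/3b² + 2b - 18.
  reduce S modulo (g_1, g_2, r):
  remainder 5194/27 ≠ 0; add m_4 = 5194/27 to the basis.

The other S-polynomials (S(g_1,g_2), S(g_1,r), S(g_1,m_4), S(g_2,m_4), S(r,m_4)) all reduce to 0 modulo the current basis, so we have a Gröbner basis.
Inter-reduce: drop elements whose leading term is divisible by another's, tail-reduce, and make monic.
Reduced Gröbner basis: {1}.
The reduced Gröbner basis of I + (p) is {1}: the ideal is the whole ring, so the enlarged system has no common solution — adjoining p is inconsistent.

Ideal membership is decidable via reduction modulo a Gröbner basis.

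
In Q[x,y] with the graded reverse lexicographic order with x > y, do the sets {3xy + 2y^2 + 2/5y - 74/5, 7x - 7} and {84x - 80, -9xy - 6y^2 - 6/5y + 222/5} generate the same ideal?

No, the ideals differ.

Two ideals are equal iff their reduced Gröbner bases coincide (the reduced basis is unique for a fixed ordering).
Buchberger on the first generating set:
f_1 = 3xy + 2y^2 + 2/5y - 74/5, LT = xy.
f_2 = 7x - 7, LT = x.

S(f_1,f_2): lcm = xy. S = 2/3y^2 + 17/15y - 74/15.
  reduce S modulo (f_1, f_2):
  remainder 2/3y^2 + 17/15y - 74/15 ≠ 0; add g_3 = 2/3y^2 + 17/15y - 74/15 to the basis.

The other S-polynomials (S(f_1,g_3), S(f_2,g_3)) all reduce to 0 modulo the current basis, so we have a Gröbner basis.
Inter-reduce: drop elements whose leading term is divisible by another's, tail-reduce, and make monic.
Reduced Gröbner basis: {y^2 + 17/10y - 37/5, x - 1}.

Buchberger on the second generating set:
h_1 = 84x - 80, LT = x.
h_2 = -9xy - 6y^2 - 6/5y + 222/5, LT = xy.

S(h_1,h_2): lcm = xy. S = -2/3y^2 - 38/35y + 74/15.
  reduce S modulo (h_1, h_2):
  remainder -2/3y^2 - 38/35y + 74/15 ≠ 0; add k_3 = -2/3y^2 - 38/35y + 74/15 to the basis.

The other S-polynomials (S(h_1,k_3), S(h_2,k_3)) all reduce to 0 modulo the current basis, so we have a Gröbner basis.
Inter-reduce: drop elements whose leading term is divisible by another's, tail-reduce, and make monic.
Reduced Gröbner basis: {y^2 + 57/35y - 37/5, x - 20/21}.

The bases are distinct; the ideals are different.
The choice of monomial ordering does not affect the verdict — as long as both bases are computed under the same ordering, their equality decides ideal equality.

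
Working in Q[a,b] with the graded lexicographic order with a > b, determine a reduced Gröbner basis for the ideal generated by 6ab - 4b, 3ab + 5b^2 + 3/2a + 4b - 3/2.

G = {a^2 - 5/3a + 2/3, ab - 2/3b, b^2 + 3/10a + 6/5b - 3/10}

f_1 = 6ab - 4b, LT = ab.
f_2 = 3ab + 5b^2 + 3/2a + 4b - 3/2, LT = ab.

S(f_1,f_2): lcm = ab. S = -5/3b^2 - 1/2a - 2b + 1/2.
  leading term b^2: no divisor's leading term divides it; move -5/3b^2 to the remainder.
  leading term a: no divisor's leading term divides it; move -1/2a to the remainder.
  leading term b: no divisor's leading term divides it; move -2b to the remainder.
  leading term 1: no divisor's leading term divides it; move 1/2 to the remainder.
  remainder -5/3b^2 - 1/2a - 2b + 1/2 ≠ 0; add g_3 = -5/3b^2 - 1/2a - 2b + 1/2 to the basis.

S(f_1,g_3): lcm = ab^2. S = -3/10a^2 - 6/5ab - 2/3b^2 + 3/10a.
  leading term a^2: no divisor's leading term divides it; move -3/10a^2 to the remainder.
  leading term ab: subtract (-1/5)·f_1 from -6/5ab - 2/3b^2 + 3/10a → -2/3b^2 + 3/10a - 4/5b
  leading term b^2: subtract (2/5)·g_3 from -2/3b^2 + 3/10a - 4/5b → 1/2a - 1/5
  leading term a: no divisor's leading term divides it; move 1/2a to the remainder.
  leading term 1: no divisor's leading term divides it; move -1/5 to the remainder.
  remainder -3/10a^2 + 1/2a - 1/5 ≠ 0; add g_4 = -3/10a^2 + 1/2a - 1/5 to the basis.

The other S-polynomials (S(f_2,g_3), S(f_1,g_4), S(f_2,g_4), S(g_3,g_4)) all reduce to 0 modulo the current basis, so we have a Gröbner basis.
Inter-reduce: drop elements whose leading term is divisible by another's, tail-reduce, and make monic.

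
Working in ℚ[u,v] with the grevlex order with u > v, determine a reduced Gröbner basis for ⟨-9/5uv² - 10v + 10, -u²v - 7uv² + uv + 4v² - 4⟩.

This is the nonlinear analogue of row-reducing a linear system.

f_1 = -9/5uv² - 10v + 10, LT = uv².
f_2 = -u²v - 7uv² + uv + 4v² - 4, LT = u²v.

S(f_1,f_2): lcm = u²v². S = -7uv³ + uv² + 4v³ + 50/9uv - 50/9u - 4v.
  leading term uv³: subtract (35/9v)·f_1 from -7uv³ + uv² + 4v³ + 50/9uv - 50/9u - 4v → uv² + 4v³ + 50/9uv + 350/9v² - 50/9u - 386/9v
  leading term uv²: subtract (-5/9)·f_1 from uv² + 4v³ + 50/9uv + 350/9v² - 50/9u - 386/9v → 4v³ + 50/9uv + 350/9v² - 50/9u - 436/9v + 50/9
  leading term v³: no divisor's leading term divides it; move 4v³ to the remainder.
  leading term uv: no divisor's leading term divides it; move 50/9uv to the remainder.
  leading term v²: no divisor's leading term divides it; move 350/9v² to the remainder.
  leading term u: no divisor's leading term divides it; move -50/9u to the remainder.
  leading term v: no divisor's leading term divides it; move -436/9v to the remainder.
  leading term 1: no divisor's leading term divides it; move 50/9 to the remainder.
  remainder 4v³ + 50/9uv + 350/9v² - 50/9u - 436/9v + 50/9 ≠ 0; add g_3 = 4v³ + 50/9uv + 350/9v² - 50/9u - 436/9v + 50/9 to the basis.

S(f_1,g_3): lcm = uv³. S = -25/18u²v - 175/18uv² + 25/18u² + 109/9uv + 50/9v² - 25/18u - 50/9v.
  leading term u²v: subtract (25/18)·f_2 from -25/18u²v - 175/18uv² + 25/18u² + 109/9uv + 50/9v² - 25/18u - 50/9v → 25/18u² + 193/18uv - 25/18u - 50/9v + 50/9
  leading term u²: no divisor's leading term divides it; move 25/18u² to the remainder.
  leading term uv: no divisor's leading term divides it; move 193/18uv to the remainder.
  leading term u: no divisor's leading term divides it; move -25/18u to the remainder.
  leading term v: no divisor's leading term divides it; move -50/9v to the remainder.
  leading term 1: no divisor's leading term divides it; move 50/9 to the remainder.
  remainder 25/18u² + 193/18uv - 25/18u - 50/9v + 50/9 ≠ 0; add g_4 = 25/18u² + 193/18uv - 25/18u - 50/9v + 50/9 to the basis.

The other S-polynomials (S(f_2,g_3), S(f_1,g_4), S(f_2,g_4), S(g_3,g_4)) all reduce to 0 modulo the current basis, so we have a Gröbner basis.
Inter-reduce: drop elements whose leading term is divisible by another's, tail-reduce, and make monic.

G = {uv² + 50/9v - 50/9, v³ + 25/18uv + 175/18v² - 25/18u - 109/9v + 25/18, u² + 193/25uv - u - 4v + 4}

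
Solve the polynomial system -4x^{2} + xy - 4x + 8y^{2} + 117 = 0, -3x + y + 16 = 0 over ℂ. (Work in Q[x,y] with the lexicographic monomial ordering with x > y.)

Compute a lex Gröbner basis by Buchberger's algorithm.
f_1 = -4x^{2} + xy - 4x + 8y^{2} + 117, LT = x^{2}.
f_2 = -3x + y + 16, LT = x.

S(f_1,f_2): lcm = x^{2}. S = \tfrac{1}{12}xy + \tfrac{19}{3}x - 2y^{2} - \tfrac{117}{4}.
  leading term xy: subtract (-\tfrac{1}{36}y)·f_2 from \tfrac{1}{12}xy + \tfrac{19}{3}x - 2y^{2} - \tfrac{117}{4} → \tfrac{19}{3}x - \tfrac{71}{36}y^{2} + \tfrac{4}{9}y - \tfrac{117}{4}
  leading term x: subtract (-\tfrac{19}{9})·f_2 from \tfrac{19}{3}x - \tfrac{71}{36}y^{2} + \tfrac{4}{9}y - \tfrac{117}{4} → -\tfrac{71}{36}y^{2} + \tfrac{23}{9}y + \tfrac{163}{36}
  leading term y^{2}: no divisor's leading term divides it; move -\tfrac{71}{36}y^{2} to the remainder.
  leading term y: no divisor's leading term divides it; move \tfrac{23}{9}y to the remainder.
  leading term 1: no divisor's leading term divides it; move \tfrac{163}{36} to the remainder.
  remainder -\tfrac{71}{36}y^{2} + \tfrac{23}{9}y + \tfrac{163}{36} ≠ 0; add h_3 = -\tfrac{71}{36}y^{2} + \tfrac{23}{9}y + \tfrac{163}{36} to the basis.

The other S-polynomials (S(f_1,h_3), S(f_2,h_3)) all reduce to 0 modulo the current basis, so we have a Gröbner basis.
Inter-reduce: drop elements whose leading term is divisible by another's, tail-reduce, and make monic.
Reduced Gröbner basis: {x - \tfrac{1}{3}y - \tfrac{16}{3}, y^{2} - \tfrac{92}{71}y - \tfrac{163}{71}}.

From the last basis element, y^{2} - \tfrac{92}{71}y - \tfrac{163}{71} = 0, so y takes values in {-1, 163/71}. Each choice, substituted upward through the basis, yields the corresponding point(s) of the solution set.
  y = -1: the earlier basis element becomes x - 5 = 0, giving x = 5 — point (5, -1).
  y = 163/71: the earlier basis element becomes x - \tfrac{433}{71} = 0, giving x = 433/71 — point (433/71, 163/71).
Substituting each solution back into the original system confirms all equations vanish.

{(5, -1), (433/71, 163/71)}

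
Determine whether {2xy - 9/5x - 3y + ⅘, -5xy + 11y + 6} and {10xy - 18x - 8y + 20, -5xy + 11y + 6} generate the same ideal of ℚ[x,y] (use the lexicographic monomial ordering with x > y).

Equality of ideals is decidable: compute both reduced Gröbner bases (unique for the ordering) and check whether they agree.
Buchberger on the first generating set:
f_1 = 2xy - 9/5x - 3y + ⅘, LT = xy.
f_2 = -5xy + 11y + 6, LT = xy.

S(f_1,f_2): lcm = xy. S = -9/10x + 7/10y + 8/5.
  leading term x: no divisor's leading term divides it; move -9/10x to the remainder.
  leading term y: no divisor's leading term divides it; move 7/10y to the remainder.
  leading term 1: no divisor's leading term divides it; move 8/5 to the remainder.
  remainder -9/10x + 7/10y + 8/5 ≠ 0; add g_3 = -9/10x + 7/10y + 8/5 to the basis.

S(f_1,g_3): lcm = xy. S = -9/10x + 7/9y² + 5/18y + ⅖.
  leading term x: subtract (1)·g_3 from -9/10x + 7/9y² + 5/18y + ⅖ → 7/9y² - 19/45y - 6/5
  leading term y²: no divisor's leading term divides it; move 7/9y² to the remainder.
  leading term y: no divisor's leading term divides it; move -19/45y to the remainder.
  leading term 1: no divisor's leading term divides it; move -6/5 to the remainder.
  remainder 7/9y² - 19/45y - 6/5 ≠ 0; add g_4 = 7/9y² - 19/45y - 6/5 to the basis.

S(f_2,g_3): lcm = xy. S = 7/9y² - 19/45y - 6/5.
  leading term y²: subtract (1)·g_4 from 7/9y² - 19/45y - 6/5 → 0
  remainder 0.

S(f_1,g_4): lcm = xy². S = -5/14xy + 54/35x - 3/2y² + ⅖y.
  leading term xy: subtract (-5/28)·f_1 from -5/14xy + 54/35x - 3/2y² + ⅖y → 171/140x - 3/2y² - 19/140y + 1/7
  leading term x: subtract (-19/14)·g_3 from 171/140x - 3/2y² - 19/140y + 1/7 → -3/2y² + 57/70y + 81/35
  leading term y²: subtract (-27/14)·g_4 from -3/2y² + 57/70y + 81/35 → 0
  remainder 0.

S(f_2,g_4): lcm = xy². S = 19/35xy + 54/35x - 11/5y² - 6/5y.
  leading term xy: subtract (19/70)·f_1 from 19/35xy + 54/35x - 11/5y² - 6/5y → 711/350x - 11/5y² - 27/70y - 38/175
  leading term x: subtract (-79/35)·g_3 from 711/350x - 11/5y² - 27/70y - 38/175 → -11/5y² + 209/175y + 594/175
  leading term y²: subtract (-99/35)·g_4 from -11/5y² + 209/175y + 594/175 → 0
  remainder 0.

S(g_3,g_4): leading monomials are coprime, so the S-polynomial reduces to 0 (Buchberger's first criterion).
Every S-polynomial of the final basis reduces to 0, so we have a Gröbner basis.
Inter-reduce: drop elements whose leading term is divisible by another's, tail-reduce, and make monic.
Reduced Gröbner basis: {x - 7/9y - 16/9, y² - 19/35y - 54/35}.

Buchberger on the second generating set:
h_1 = 10xy - 18x - 8y + 20, LT = xy.
h_2 = -5xy + 11y + 6, LT = xy.

S(h_1,h_2): lcm = xy. S = -9/5x + 7/5y + 16/5.
  leading term x: no divisor's leading term divides it; move -9/5x to the remainder.
  leading term y: no divisor's leading term divides it; move 7/5y to the remainder.
  leading term 1: no divisor's leading term divides it; move 16/5 to the remainder.
  remainder -9/5x + 7/5y + 16/5 ≠ 0; add k_3 = -9/5x + 7/5y + 16/5 to the basis.

S(h_1,k_3): lcm = xy. S = -9/5x + 7/9y² + 44/45y + 2.
  leading term x: subtract (1)·k_3 from -9/5x + 7/9y² + 44/45y + 2 → 7/9y² - 19/45y - 6/5
  leading term y²: no divisor's leading term divides it; move 7/9y² to the remainder.
  leading term y: no divisor's leading term divides it; move -19/45y to the remainder.
  leading term 1: no divisor's leading term divides it; move -6/5 to the remainder.
  remainder 7/9y² - 19/45y - 6/5 ≠ 0; add k_4 = 7/9y² - 19/45y - 6/5 to the basis.

S(h_2,k_3): lcm = xy. S = 7/9y² - 19/45y - 6/5.
  leading term y²: subtract (1)·k_4 from 7/9y² - 19/45y - 6/5 → 0
  remainder 0.

S(h_1,k_4): lcm = xy². S = -44/35xy + 54/35x - ⅘y² + 2y.
  leading term xy: subtract (-22/175)·h_1 from -44/35xy + 54/35x - ⅘y² + 2y → -18/25x - ⅘y² + 174/175y + 88/35
  leading term x: subtract (⅖)·k_3 from -18/25x - ⅘y² + 174/175y + 88/35 → -⅘y² + 76/175y + 216/175
  leading term y²: subtract (-36/35)·k_4 from -⅘y² + 76/175y + 216/175 → 0
  remainder 0.

S(h_2,k_4): lcm = xy². S = 19/35xy + 54/35x - 11/5y² - 6/5y.
  leading term xy: subtract (19/350)·h_1 from 19/35xy + 54/35x - 11/5y² - 6/5y → 63/25x - 11/5y² - 134/175y - 38/35
  leading term x: subtract (-7/5)·k_3 from 63/25x - 11/5y² - 134/175y - 38/35 → -11/5y² + 209/175y + 594/175
  leading term y²: subtract (-99/35)·k_4 from -11/5y² + 209/175y + 594/175 → 0
  remainder 0.

S(k_3,k_4): leading monomials are coprime, so the S-polynomial reduces to 0 (Buchberger's first criterion).
Every S-polynomial of the final basis reduces to 0, so we have a Gröbner basis.
Inter-reduce: drop elements whose leading term is divisible by another's, tail-reduce, and make monic.
Reduced Gröbner basis: {x - 7/9y - 16/9, y² - 19/35y - 54/35}.

Same reduced basis, so the two generating sets span the same ideal.

Yes, the ideals are equal.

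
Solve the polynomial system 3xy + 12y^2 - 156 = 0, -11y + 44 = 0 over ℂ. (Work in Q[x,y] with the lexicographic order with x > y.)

Compute a lex Gröbner basis by Buchberger's algorithm.
f_1 = 3xy + 12y^2 - 156, LT = xy.
f_2 = -11y + 44, LT = y.

S(f_1,f_2): lcm = xy. S = 4x + 4y^2 - 52.
  leading term x: no divisor's leading term divides it; move 4x to the remainder.
  leading term y^2: subtract (-4/11y)·f_2 from 4y^2 - 52 → 16y - 52
  leading term y: subtract (-16/11)·f_2 from 16y - 52 → 12
  leading term 1: no divisor's leading term divides it; move 12 to the remainder.
  remainder 4x + 12 ≠ 0; add h_3 = 4x + 12 to the basis.

S(f_1,h_3): lcm = xy. S = 4y^2 - 3y - 52.
  leading term y^2: subtract (-4/11y)·f_2 from 4y^2 - 3y - 52 → 13y - 52
  leading term y: subtract (-13/11)·f_2 from 13y - 52 → 0
  remainder 0.

S(f_2,h_3): leading monomials are coprime, so the S-polynomial reduces to 0 (Buchberger's first criterion).
Every S-polynomial of the final basis reduces to 0, so we have a Gröbner basis.
Inter-reduce: drop elements whose leading term is divisible by another's, tail-reduce, and make monic.
Reduced Gröbner basis: {x + 3, y - 4}.

The lex basis is triangular: the last element involves only y. Solving y - 4 = 0 gives y ∈ {4}; substituting each value into the earlier elements determines the remaining variables.
  y = 4: the earlier basis element becomes x + 3 = 0, giving x = -3 — point (-3, 4).

{(-3, 4)}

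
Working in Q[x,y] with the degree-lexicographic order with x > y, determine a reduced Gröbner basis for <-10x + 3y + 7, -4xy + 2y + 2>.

G = {y^{2} + \tfrac{2}{3}y - \tfrac{5}{3}, x - \tfrac{3}{10}y - \tfrac{7}{10}}

f_1 = -10x + 3y + 7, LT = x.
f_2 = -4xy + 2y + 2, LT = xy.

S(f_1,f_2): lcm = xy. S = -\tfrac{3}{10}y^{2} - \tfrac{1}{5}y + \tfrac{1}{2}.
  leading term y^{2}: no divisor's leading term divides it; move -\tfrac{3}{10}y^{2} to the remainder.
  leading term y: no divisor's leading term divides it; move -\tfrac{1}{5}y to the remainder.
  leading term 1: no divisor's leading term divides it; move \tfrac{1}{2} to the remainder.
  remainder -\tfrac{3}{10}y^{2} - \tfrac{1}{5}y + \tfrac{1}{2} ≠ 0; add g_3 = -\tfrac{3}{10}y^{2} - \tfrac{1}{5}y + \tfrac{1}{2} to the basis.

The other S-polynomials (S(f_1,g_3), S(f_2,g_3)) all reduce to 0 modulo the current basis, so we have a Gröbner basis.
Inter-reduce: drop elements whose leading term is divisible by another's, tail-reduce, and make monic.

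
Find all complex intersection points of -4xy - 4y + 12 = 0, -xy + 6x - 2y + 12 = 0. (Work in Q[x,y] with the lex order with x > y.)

{(-2, -3), (-1/2, 6)}

Compute a lex Gröbner basis by Buchberger's algorithm.
f_1 = -4xy - 4y + 12, LT = xy.
f_2 = -xy + 6x - 2y + 12, LT = xy.

S(f_1,f_2): lcm = xy. S = 6x - y + 9.
  leading term x: no divisor's leading term divides it; move 6x to the remainder.
  leading term y: no divisor's leading term divides it; move -y to the remainder.
  leading term 1: no divisor's leading term divides it; move 9 to the remainder.
  remainder 6x - y + 9 ≠ 0; add h_3 = 6x - y + 9 to the basis.

S(f_1,h_3): lcm = xy. S = 1/6y^2 - 1/2y - 3.
  leading term y^2: no divisor's leading term divides it; move 1/6y^2 to the remainder.
  leading term y: no divisor's leading term divides it; move -1/2y to the remainder.
  leading term 1: no divisor's leading term divides it; move -3 to the remainder.
  remainder 1/6y^2 - 1/2y - 3 ≠ 0; add h_4 = 1/6y^2 - 1/2y - 3 to the basis.

The other S-polynomials (S(f_2,h_3), S(f_1,h_4), S(f_2,h_4), S(h_3,h_4)) all reduce to 0 modulo the current basis, so we have a Gröbner basis.
Inter-reduce: drop elements whose leading term is divisible by another's, tail-reduce, and make monic.
Reduced Gröbner basis: {x - 1/6y + 3/2, y^2 - 3y - 18}.

From the last basis element, y^2 - 3y - 18 = 0, so y takes values in {-3, 6}. Each choice, substituted upward through the basis, yields the corresponding point(s) of the solution set.
  y = -3: the earlier basis element becomes x + 2 = 0, giving x = -2 — point (-2, -3).
  y = 6: the earlier basis element becomes x + 1/2 = 0, giving x = -1/2 — point (-1/2, 6).
Substituting each solution back into the original system confirms all equations vanish.
Zero-dimensionality of the ideal guarantees finitely many solutions over ℂ.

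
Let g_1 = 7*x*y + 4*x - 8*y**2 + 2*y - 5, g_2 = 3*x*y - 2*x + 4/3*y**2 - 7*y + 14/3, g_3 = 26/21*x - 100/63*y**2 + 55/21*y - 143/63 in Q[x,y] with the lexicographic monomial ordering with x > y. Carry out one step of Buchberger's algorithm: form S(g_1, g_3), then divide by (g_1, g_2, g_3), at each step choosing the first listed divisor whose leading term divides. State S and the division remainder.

lcm(LM(g_1), LM(g_3)) = x*y.
S = (lcm/LT(g_1))·g_1 − (lcm/LT(g_3))·g_3 = 4/7*x + 50/39*y**3 - 593/182*y**2 + 89/42*y - 5/7.
Reduce S modulo (g_1, g_2, g_3) in that order:
  leading term x: subtract (6/13)·g_3 from 4/7*x + 50/39*y**3 - 593/182*y**2 + 89/42*y - 5/7 → 50/39*y**3 - 197/78*y**2 + 71/78*y + 1/3
  leading term y**3: no divisor's leading term divides it; move 50/39*y**3 to the remainder.
  leading term y**2: no divisor's leading term divides it; move -197/78*y**2 to the remainder.
  leading term y: no divisor's leading term divides it; move 71/78*y to the remainder.
  leading term 1: no divisor's leading term divides it; move 1/3 to the remainder.
The remainder 50/39*y**3 - 197/78*y**2 + 71/78*y + 1/3 is nonzero, so it would be added as the next basis element.

S(g_1, g_3) = 4/7*x + 50/39*y**3 - 593/182*y**2 + 89/42*y - 5/7; remainder on division = 50/39*y**3 - 197/78*y**2 + 71/78*y + 1/3.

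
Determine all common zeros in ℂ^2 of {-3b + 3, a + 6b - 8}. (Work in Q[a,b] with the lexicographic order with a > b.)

Compute a lex Gröbner basis by Buchberger's algorithm.
f_1 = -3b + 3, LT = b.
f_2 = a + 6b - 8, LT = a.

The S-polynomials (S(f_1,f_2)) all reduce to 0 modulo the current basis, so we have a Gröbner basis.
Inter-reduce: drop elements whose leading term is divisible by another's, tail-reduce, and make monic.
Reduced Gröbner basis: {a - 2, b - 1}.

Since the basis is lex-ordered, b - 1 is univariate in b. Its roots are {1}. Back-substituting each root into the other basis elements fixes the other coordinates.
  b = 1: the earlier basis element becomes a - 2 = 0, giving a = 2 — point (2, 1).
Zero-dimensionality of the ideal guarantees finitely many solutions over ℂ.

{(2, 1)}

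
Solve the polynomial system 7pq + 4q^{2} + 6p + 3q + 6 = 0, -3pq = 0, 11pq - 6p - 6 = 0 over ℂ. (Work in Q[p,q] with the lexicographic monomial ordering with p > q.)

{(-1, 0)}

Compute a lex Gröbner basis by Buchberger's algorithm.
f_1 = 7pq + 6p + 4q^{2} + 3q + 6, LT = pq.
f_2 = -3pq, LT = pq.
f_3 = 11pq - 6p - 6, LT = pq.

S(f_1,f_2): lcm = pq. S = \tfrac{6}{7}p + \tfrac{4}{7}q^{2} + \tfrac{3}{7}q + \tfrac{6}{7}.
  leading term p: no divisor's leading term divides it; move \tfrac{6}{7}p to the remainder.
  leading term q^{2}: no divisor's leading term divides it; move \tfrac{4}{7}q^{2} to the remainder.
  leading term q: no divisor's leading term divides it; move \tfrac{3}{7}q to the remainder.
  leading term 1: no divisor's leading term divides it; move \tfrac{6}{7} to the remainder.
  remainder \tfrac{6}{7}p + \tfrac{4}{7}q^{2} + \tfrac{3}{7}q + \tfrac{6}{7} ≠ 0; add h_4 = \tfrac{6}{7}p + \tfrac{4}{7}q^{2} + \tfrac{3}{7}q + \tfrac{6}{7} to the basis.

S(f_1,f_3): lcm = pq. S = \tfrac{108}{77}p + \tfrac{4}{7}q^{2} + \tfrac{3}{7}q + \tfrac{108}{77}.
  leading term p: subtract (\tfrac{18}{11})·h_4 from \tfrac{108}{77}p + \tfrac{4}{7}q^{2} + \tfrac{3}{7}q + \tfrac{108}{77} → -\tfrac{4}{11}q^{2} - \tfrac{3}{11}q
  leading term q^{2}: no divisor's leading term divides it; move -\tfrac{4}{11}q^{2} to the remainder.
  leading term q: no divisor's leading term divides it; move -\tfrac{3}{11}q to the remainder.
  remainder -\tfrac{4}{11}q^{2} - \tfrac{3}{11}q ≠ 0; add h_5 = -\tfrac{4}{11}q^{2} - \tfrac{3}{11}q to the basis.

S(f_2,f_3): lcm = pq. S = \tfrac{6}{11}p + \tfrac{6}{11}.
  leading term p: subtract (\tfrac{7}{11})·h_4 from \tfrac{6}{11}p + \tfrac{6}{11} → -\tfrac{4}{11}q^{2} - \tfrac{3}{11}q
  leading term q^{2}: subtract (1)·h_5 from -\tfrac{4}{11}q^{2} - \tfrac{3}{11}q → 0
  remainder 0.

S(f_1,h_4): lcm = pq. S = \tfrac{6}{7}p - \tfrac{2}{3}q^{3} + \tfrac{1}{14}q^{2} - \tfrac{4}{7}q + \tfrac{6}{7}.
  leading term p: subtract (1)·h_4 from \tfrac{6}{7}p - \tfrac{2}{3}q^{3} + \tfrac{1}{14}q^{2} - \tfrac{4}{7}q + \tfrac{6}{7} → -\tfrac{2}{3}q^{3} - \tfrac{1}{2}q^{2} - q
  leading term q^{3}: subtract (\tfrac{11}{6}q)·h_5 from -\tfrac{2}{3}q^{3} - \tfrac{1}{2}q^{2} - q → -q
  leading term q: no divisor's leading term divides it; move -q to the remainder.
  remainder -q ≠ 0; add h_6 = -q to the basis.

S(f_2,h_4): lcm = pq. S = -\tfrac{2}{3}q^{3} - \tfrac{1}{2}q^{2} - q.
  leading term q^{3}: subtract (\tfrac{11}{6}q)·h_5 from -\tfrac{2}{3}q^{3} - \tfrac{1}{2}q^{2} - q → -q
  leading term q: subtract (1)·h_6 from -q → 0
  remainder 0.

S(f_3,h_4): lcm = pq. S = -\tfrac{6}{11}p - \tfrac{2}{3}q^{3} - \tfrac{1}{2}q^{2} - q - \tfrac{6}{11}.
  leading term p: subtract (-\tfrac{7}{11})·h_4 from -\tfrac{6}{11}p - \tfrac{2}{3}q^{3} - \tfrac{1}{2}q^{2} - q - \tfrac{6}{11} → -\tfrac{2}{3}q^{3} - \tfrac{3}{22}q^{2} - \tfrac{8}{11}q
  leading term q^{3}: subtract (\tfrac{11}{6}q)·h_5 from -\tfrac{2}{3}q^{3} - \tfrac{3}{22}q^{2} - \tfrac{8}{11}q → \tfrac{4}{11}q^{2} - \tfrac{8}{11}q
  leading term q^{2}: subtract (-1)·h_5 from \tfrac{4}{11}q^{2} - \tfrac{8}{11}q → -q
  leading term q: subtract (1)·h_6 from -q → 0
  remainder 0.

S(f_1,h_5): lcm = pq^{2}. S = \tfrac{3}{28}pq + \tfrac{4}{7}q^{3} + \tfrac{3}{7}q^{2} + \tfrac{6}{7}q.
  leading term pq: subtract (\tfrac{3}{196})·f_1 from \tfrac{3}{28}pq + \tfrac{4}{7}q^{3} + \tfrac{3}{7}q^{2} + \tfrac{6}{7}q → -\tfrac{9}{98}p + \tfrac{4}{7}q^{3} + \tfrac{18}{49}q^{2} + \tfrac{159}{196}q - \tfrac{9}{98}
  leading term p: subtract (-\tfrac{3}{28})·h_4 from -\tfrac{9}{98}p + \tfrac{4}{7}q^{3} + \tfrac{18}{49}q^{2} + \tfrac{159}{196}q - \tfrac{9}{98} → \tfrac{4}{7}q^{3} + \tfrac{3}{7}q^{2} + \tfrac{6}{7}q
  leading term q^{3}: subtract (-\tfrac{11}{7}q)·h_5 from \tfrac{4}{7}q^{3} + \tfrac{3}{7}q^{2} + \tfrac{6}{7}q → \tfrac{6}{7}q
  leading term q: subtract (-\tfrac{6}{7})·h_6 from \tfrac{6}{7}q → 0
  remainder 0.

S(f_2,h_5): lcm = pq^{2}. S = -\tfrac{3}{4}pq.
  leading term pq: subtract (-\tfrac{3}{28})·f_1 from -\tfrac{3}{4}pq → \tfrac{9}{14}p + \tfrac{3}{7}q^{2} + \tfrac{9}{28}q + \tfrac{9}{14}
  leading term p: subtract (\tfrac{3}{4})·h_4 from \tfrac{9}{14}p + \tfrac{3}{7}q^{2} + \tfrac{9}{28}q + \tfrac{9}{14} → 0
  remainder 0.

S(f_3,h_5): lcm = pq^{2}. S = -\tfrac{57}{44}pq - \tfrac{6}{11}q.
  leading term pq: subtract (-\tfrac{57}{308})·f_1 from -\tfrac{57}{44}pq - \tfrac{6}{11}q → \tfrac{171}{154}p + \tfrac{57}{77}q^{2} + \tfrac{3}{308}q + \tfrac{171}{154}
  leading term p: subtract (\tfrac{57}{44})·h_4 from \tfrac{171}{154}p + \tfrac{57}{77}q^{2} + \tfrac{3}{308}q + \tfrac{171}{154} → -\tfrac{6}{11}q
  leading term q: subtract (\tfrac{6}{11})·h_6 from -\tfrac{6}{11}q → 0
  remainder 0.

S(h_4,h_5): leading monomials are coprime, so the S-polynomial reduces to 0 (Buchberger's first criterion).
S(f_1,h_6): lcm = pq. S = \tfrac{6}{7}p + \tfrac{4}{7}q^{2} + \tfrac{3}{7}q + \tfrac{6}{7}.
  leading term p: subtract (1)·h_4 from \tfrac{6}{7}p + \tfrac{4}{7}q^{2} + \tfrac{3}{7}q + \tfrac{6}{7} → 0
  remainder 0.

S(f_2,h_6): lcm = pq. S = 0.
  remainder 0.

S(f_3,h_6): lcm = pq. S = -\tfrac{6}{11}p - \tfrac{6}{11}.
  leading term p: subtract (-\tfrac{7}{11})·h_4 from -\tfrac{6}{11}p - \tfrac{6}{11} → \tfrac{4}{11}q^{2} + \tfrac{3}{11}q
  leading term q^{2}: subtract (-1)·h_5 from \tfrac{4}{11}q^{2} + \tfrac{3}{11}q → 0
  remainder 0.

S(h_4,h_6): leading monomials are coprime, so the S-polynomial reduces to 0 (Buchberger's first criterion).
S(h_5,h_6): lcm = q^{2}. S = \tfrac{3}{4}q.
  leading term q: subtract (-\tfrac{3}{4})·h_6 from \tfrac{3}{4}q → 0
  remainder 0.

Every S-polynomial of the final basis reduces to 0, so we have a Gröbner basis.
Inter-reduce: drop elements whose leading term is divisible by another's, tail-reduce, and make monic.
Reduced Gröbner basis: {p + 1, q}.

Since the basis is lex-ordered, q is univariate in q. Its roots are {0}. Back-substituting each root into the other basis elements fixes the other coordinates.
  q = 0: the earlier basis element becomes p + 1 = 0, giving p = -1 — point (-1, 0).
Each listed point satisfies every original equation (direct substitution).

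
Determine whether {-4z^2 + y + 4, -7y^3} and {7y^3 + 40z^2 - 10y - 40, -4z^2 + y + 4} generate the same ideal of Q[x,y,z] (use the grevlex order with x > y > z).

Two ideals are equal iff their reduced Gröbner bases coincide (the reduced basis is unique for a fixed ordering).
Buchberger on the first generating set:
f_1 = -4z^2 + y + 4, LT = z^2.
f_2 = -7y^3, LT = y^3.

The S-polynomials (S(f_1,f_2)) all reduce to 0 modulo the current basis, so we have a Gröbner basis.
Inter-reduce: drop elements whose leading term is divisible by another's, tail-reduce, and make monic.
Reduced Gröbner basis: {y^3, z^2 - 1/4y - 1}.

Buchberger on the second generating set:
h_1 = 7y^3 + 40z^2 - 10y - 40, LT = y^3.
h_2 = -4z^2 + y + 4, LT = z^2.

The S-polynomials (S(h_1,h_2)) all reduce to 0 modulo the current basis, so we have a Gröbner basis.
Inter-reduce: drop elements whose leading term is divisible by another's, tail-reduce, and make monic.
Reduced Gröbner basis: {y^3, z^2 - 1/4y - 1}.

These coincide, so the ideals are equal.

Yes, the ideals are equal.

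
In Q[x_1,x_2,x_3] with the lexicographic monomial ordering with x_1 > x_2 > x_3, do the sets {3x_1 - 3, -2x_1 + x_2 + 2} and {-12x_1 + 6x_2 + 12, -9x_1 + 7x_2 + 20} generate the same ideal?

Equality of ideals is decidable: compute both reduced Gröbner bases (unique for the ordering) and check whether they agree.
Buchberger on the first generating set:
f_1 = 3x_1 - 3, LT = x_1.
f_2 = -2x_1 + x_2 + 2, LT = x_1.

S(f_1,f_2): lcm = x_1. S = 1/2x_2.
  leading term x_2: no divisor's leading term divides it; move 1/2x_2 to the remainder.
  remainder 1/2x_2 ≠ 0; add g_3 = 1/2x_2 to the basis.

The other S-polynomials (S(f_1,g_3), S(f_2,g_3)) all reduce to 0 modulo the current basis, so we have a Gröbner basis.
Inter-reduce: drop elements whose leading term is divisible by another's, tail-reduce, and make monic.
Reduced Gröbner basis: {x_1 - 1, x_2}.

Buchberger on the second generating set:
h_1 = -12x_1 + 6x_2 + 12, LT = x_1.
h_2 = -9x_1 + 7x_2 + 20, LT = x_1.

S(h_1,h_2): lcm = x_1. S = 5/18x_2 + 11/9.
  leading term x_2: no divisor's leading term divides it; move 5/18x_2 to the remainder.
  leading term 1: no divisor's leading term divides it; move 11/9 to the remainder.
  remainder 5/18x_2 + 11/9 ≠ 0; add k_3 = 5/18x_2 + 11/9 to the basis.

The other S-polynomials (S(h_1,k_3), S(h_2,k_3)) all reduce to 0 modulo the current basis, so we have a Gröbner basis.
Inter-reduce: drop elements whose leading term is divisible by another's, tail-reduce, and make monic.
Reduced Gröbner basis: {x_1 + 6/5, x_2 + 22/5}.

The bases are distinct; the ideals are different.

No, the ideals differ.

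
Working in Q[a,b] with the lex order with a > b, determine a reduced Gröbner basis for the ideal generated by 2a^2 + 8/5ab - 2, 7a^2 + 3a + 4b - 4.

f_1 = 2a^2 + 8/5ab - 2, LT = a^2.
f_2 = 7a^2 + 3a + 4b - 4, LT = a^2.

S(f_1,f_2): lcm = a^2. S = 4/5ab - 3/7a - 4/7b - 3/7.
  leading term ab: no divisor's leading term divides it; move 4/5ab to the remainder.
  leading term a: no divisor's leading term divides it; move -3/7a to the remainder.
  leading term b: no divisor's leading term divides it; move -4/7b to the remainder.
  leading term 1: no divisor's leading term divides it; move -3/7 to the remainder.
  remainder 4/5ab - 3/7a - 4/7b - 3/7 ≠ 0; add g_3 = 4/5ab - 3/7a - 4/7b - 3/7 to the basis.

S(f_1,g_3): lcm = a^2b. S = 15/28a^2 + 4/5ab^2 + 5/7ab + 15/28a - b.
  leading term a^2: subtract (15/56)·f_1 from 15/28a^2 + 4/5ab^2 + 5/7ab + 15/28a - b → 4/5ab^2 + 2/7ab + 15/28a - b + 15/28
  leading term ab^2: subtract (b)·g_3 from 4/5ab^2 + 2/7ab + 15/28a - b + 15/28 → 5/7ab + 15/28a + 4/7b^2 - 4/7b + 15/28
  leading term ab: subtract (25/28)·g_3 from 5/7ab + 15/28a + 4/7b^2 - 4/7b + 15/28 → 45/49a + 4/7b^2 - 3/49b + 45/49
  leading term a: no divisor's leading term divides it; move 45/49a to the remainder.
  leading term b^2: no divisor's leading term divides it; move 4/7b^2 to the remainder.
  leading term b: no divisor's leading term divides it; move -3/49b to the remainder.
  leading term 1: no divisor's leading term divides it; move 45/49 to the remainder.
  remainder 45/49a + 4/7b^2 - 3/49b + 45/49 ≠ 0; add g_4 = 45/49a + 4/7b^2 - 3/49b + 45/49 to the basis.

S(g_3,g_4): lcm = ab. S = -15/28a - 28/45b^3 + 1/15b^2 - 12/7b - 15/28.
  leading term a: subtract (-7/12)·g_4 from -15/28a - 28/45b^3 + 1/15b^2 - 12/7b - 15/28 → -28/45b^3 + 2/5b^2 - 7/4b
  leading term b^3: no divisor's leading term divides it; move -28/45b^3 to the remainder.
  leading term b^2: no divisor's leading term divides it; move 2/5b^2 to the remainder.
  leading term b: no divisor's leading term divides it; move -7/4b to the remainder.
  remainder -28/45b^3 + 2/5b^2 - 7/4b ≠ 0; add g_5 = -28/45b^3 + 2/5b^2 - 7/4b to the basis.

The other S-polynomials (S(f_2,g_3), S(f_1,g_4), S(f_2,g_4), S(f_1,g_5), S(f_2,g_5), S(g_3,g_5), S(g_4,g_5)) all reduce to 0 modulo the current basis, so we have a Gröbner basis.
Inter-reduce: drop elements whose leading term is divisible by another's, tail-reduce, and make monic.

G = {a + 28/45b^2 - 1/15b + 1, b^3 - 9/14b^2 + 45/16b}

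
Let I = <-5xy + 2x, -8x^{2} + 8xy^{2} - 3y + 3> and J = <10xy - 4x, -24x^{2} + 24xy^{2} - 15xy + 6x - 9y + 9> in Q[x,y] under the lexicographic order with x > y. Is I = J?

Yes, the ideals are equal.

Since reduced Gröbner bases are canonical representatives of ideals under a given ordering, it suffices to compute and compare them.
Buchberger on the first generating set:
f_1 = -5xy + 2x, LT = xy.
f_2 = -8x^{2} + 8xy^{2} - 3y + 3, LT = x^{2}.

S(f_1,f_2): lcm = x^{2}y. S = -\tfrac{2}{5}x^{2} + xy^{3} - \tfrac{3}{8}y^{2} + \tfrac{3}{8}y.
  leading term x^{2}: subtract (\tfrac{1}{20})·f_2 from -\tfrac{2}{5}x^{2} + xy^{3} - \tfrac{3}{8}y^{2} + \tfrac{3}{8}y → xy^{3} - \tfrac{2}{5}xy^{2} - \tfrac{3}{8}y^{2} + \tfrac{21}{40}y - \tfrac{3}{20}
  leading term xy^{3}: subtract (-\tfrac{1}{5}y^{2})·f_1 from xy^{3} - \tfrac{2}{5}xy^{2} - \tfrac{3}{8}y^{2} + \tfrac{21}{40}y - \tfrac{3}{20} → -\tfrac{3}{8}y^{2} + \tfrac{21}{40}y - \tfrac{3}{20}
  leading term y^{2}: no divisor's leading term divides it; move -\tfrac{3}{8}y^{2} to the remainder.
  leading term y: no divisor's leading term divides it; move \tfrac{21}{40}y to the remainder.
  leading term 1: no divisor's leading term divides it; move -\tfrac{3}{20} to the remainder.
  remainder -\tfrac{3}{8}y^{2} + \tfrac{21}{40}y - \tfrac{3}{20} ≠ 0; add g_3 = -\tfrac{3}{8}y^{2} + \tfrac{21}{40}y - \tfrac{3}{20} to the basis.

S(f_1,g_3): lcm = xy^{2}. S = xy - \tfrac{2}{5}x.
  leading term xy: subtract (-\tfrac{1}{5})·f_1 from xy - \tfrac{2}{5}x → 0
  remainder 0.

S(f_2,g_3): leading monomials are coprime, so the S-polynomial reduces to 0 (Buchberger's first criterion).
Every S-polynomial of the final basis reduces to 0, so we have a Gröbner basis.
Inter-reduce: drop elements whose leading term is divisible by another's, tail-reduce, and make monic.
Reduced Gröbner basis: {x^{2} - \tfrac{4}{25}x + \tfrac{3}{8}y - \tfrac{3}{8}, xy - \tfrac{2}{5}x, y^{2} - \tfrac{7}{5}y + \tfrac{2}{5}}.

Buchberger on the second generating set:
h_1 = 10xy - 4x, LT = xy.
h_2 = -24x^{2} + 24xy^{2} - 15xy + 6x - 9y + 9, LT = x^{2}.

S(h_1,h_2): lcm = x^{2}y. S = -\tfrac{2}{5}x^{2} + xy^{3} - \tfrac{5}{8}xy^{2} + \tfrac{1}{4}xy - \tfrac{3}{8}y^{2} + \tfrac{3}{8}y.
  leading term x^{2}: subtract (\tfrac{1}{60})·h_2 from -\tfrac{2}{5}x^{2} + xy^{3} - \tfrac{5}{8}xy^{2} + \tfrac{1}{4}xy - \tfrac{3}{8}y^{2} + \tfrac{3}{8}y → xy^{3} - \tfrac{41}{40}xy^{2} + \tfrac{1}{2}xy - \tfrac{1}{10}x - \tfrac{3}{8}y^{2} + \tfrac{21}{40}y - \tfrac{3}{20}
  leading term xy^{3}: subtract (\tfrac{1}{10}y^{2})·h_1 from xy^{3} - \tfrac{41}{40}xy^{2} + \tfrac{1}{2}xy - \tfrac{1}{10}x - \tfrac{3}{8}y^{2} + \tfrac{21}{40}y - \tfrac{3}{20} → -\tfrac{5}{8}xy^{2} + \tfrac{1}{2}xy - \tfrac{1}{10}x - \tfrac{3}{8}y^{2} + \tfrac{21}{40}y - \tfrac{3}{20}
  leading term xy^{2}: subtract (-\tfrac{1}{16}y)·h_1 from -\tfrac{5}{8}xy^{2} + \tfrac{1}{2}xy - \tfrac{1}{10}x - \tfrac{3}{8}y^{2} + \tfrac{21}{40}y - \tfrac{3}{20} → \tfrac{1}{4}xy - \tfrac{1}{10}x - \tfrac{3}{8}y^{2} + \tfrac{21}{40}y - \tfrac{3}{20}
  leading term xy: subtract (\tfrac{1}{40})·h_1 from \tfrac{1}{4}xy - \tfrac{1}{10}x - \tfrac{3}{8}y^{2} + \tfrac{21}{40}y - \tfrac{3}{20} → -\tfrac{3}{8}y^{2} + \tfrac{21}{40}y - \tfrac{3}{20}
  leading term y^{2}: no divisor's leading term divides it; move -\tfrac{3}{8}y^{2} to the remainder.
  leading term y: no divisor's leading term divides it; move \tfrac{21}{40}y to the remainder.
  leading term 1: no divisor's leading term divides it; move -\tfrac{3}{20} to the remainder.
  remainder -\tfrac{3}{8}y^{2} + \tfrac{21}{40}y - \tfrac{3}{20} ≠ 0; add k_3 = -\tfrac{3}{8}y^{2} + \tfrac{21}{40}y - \tfrac{3}{20} to the basis.

S(h_1,k_3): lcm = xy^{2}. S = xy - \tfrac{2}{5}x.
  leading term xy: subtract (\tfrac{1}{10})·h_1 from xy - \tfrac{2}{5}x → 0
  remainder 0.

S(h_2,k_3): leading monomials are coprime, so the S-polynomial reduces to 0 (Buchberger's first criterion).
Every S-polynomial of the final basis reduces to 0, so we have a Gröbner basis.
Inter-reduce: drop elements whose leading term is divisible by another's, tail-reduce, and make monic.
Reduced Gröbner basis: {x^{2} - \tfrac{4}{25}x + \tfrac{3}{8}y - \tfrac{3}{8}, xy - \tfrac{2}{5}x, y^{2} - \tfrac{7}{5}y + \tfrac{2}{5}}.

These coincide, so the ideals are equal.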